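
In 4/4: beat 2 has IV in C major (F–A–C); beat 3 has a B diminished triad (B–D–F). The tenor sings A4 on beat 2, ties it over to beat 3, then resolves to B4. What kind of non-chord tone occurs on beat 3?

The harmony at that moment is B diminished triad (B, D, F); A4 is not a chord tone.
It is held over (the same pitch as the preceding A4) and left by step up to B4.
Held over from the previous chord and resolving up by step — a retardation.

Retardation.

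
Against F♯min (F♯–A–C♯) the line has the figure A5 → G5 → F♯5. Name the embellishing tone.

G5 is a passing tone.

The harmony at that moment is F♯ minor triad (F♯, A, C♯); G5 is not a chord tone.
It is approached by step down from A5 and left by step down to F♯5.
Step in, step out in the same direction — a passing tone.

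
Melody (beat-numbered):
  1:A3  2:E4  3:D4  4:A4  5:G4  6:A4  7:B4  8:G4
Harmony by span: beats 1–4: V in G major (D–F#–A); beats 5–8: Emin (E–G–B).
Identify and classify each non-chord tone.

The harmony at that moment is D major triad (D, F#, A); E4 is not a chord tone.
It is approached by leap up from A3 and left by step down to D4.
Leap in, step out — an appoggiatura.
The harmony at that moment is E minor triad (E, G, B); A4 is not a chord tone.
It is approached by step up from G4 and left by step up to B4.
Step in, step out in the same direction — a passing tone.

E4 (beat 2) — appoggiatura; A4 (beat 6) — passing tone.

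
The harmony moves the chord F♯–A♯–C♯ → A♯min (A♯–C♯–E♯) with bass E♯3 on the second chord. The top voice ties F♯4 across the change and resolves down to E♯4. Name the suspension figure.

At the second chord the bass is E♯3. The suspended F♯4 lies a ninth above the bass; after resolving down by step to E♯4, the interval above the bass becomes an octave.
Suspension figures are named by those two intervals: 9–8.

9–8 suspension.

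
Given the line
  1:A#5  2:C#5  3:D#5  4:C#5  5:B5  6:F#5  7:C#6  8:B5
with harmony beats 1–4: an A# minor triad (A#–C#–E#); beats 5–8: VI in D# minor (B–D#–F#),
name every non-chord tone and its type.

The harmony at that moment is A# minor triad (A#, C#, E#); D#5 is not a chord tone.
It is approached by step up from C#5 and left by step down to C#5.
Step away and step back to the same note — a neighbor tone (upper neighbor).
The harmony at that moment is B major triad (B, D#, F#); C#6 is not a chord tone.
It is approached by leap up from F#5 and left by step down to B5.
Leap in, step out — an appoggiatura.

D#5 (beat 3) — neighbor tone; C#6 (beat 7) — appoggiatura.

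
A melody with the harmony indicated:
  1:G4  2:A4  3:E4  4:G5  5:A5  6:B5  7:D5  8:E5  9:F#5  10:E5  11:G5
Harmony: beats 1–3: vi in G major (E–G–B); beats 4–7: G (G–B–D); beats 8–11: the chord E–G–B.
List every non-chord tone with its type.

The harmony at that moment is E minor triad (E, G, B); A4 is not a chord tone.
It is approached by step up from G4 and left by leap down to E4.
Step in, leap out — an escape tone.
The harmony at that moment is G major triad (G, B, D); A5 is not a chord tone.
It is approached by step up from G5 and left by step up to B5.
Step in, step out in the same direction — a passing tone.
The harmony at that moment is E minor triad (E, G, B); F#5 is not a chord tone.
It is approached by step up from E5 and left by step down to E5.
Step away and step back to the same note — a neighbor tone (upper neighbor).

A4 (beat 2) — escape tone; A5 (beat 5) — passing tone; F#5 (beat 9) — neighbor tone.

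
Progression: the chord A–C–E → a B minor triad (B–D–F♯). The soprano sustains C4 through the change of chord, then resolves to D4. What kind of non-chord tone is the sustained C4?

The harmony at that moment is B minor triad (B, D, F♯); C4 is not a chord tone.
It is held over (the same pitch as the preceding C4) and left by step up to D4.
Held over from the previous chord and resolving up by step — a retardation.

C4 is a retardation.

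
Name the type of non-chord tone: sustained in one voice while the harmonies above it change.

Approach: none. Departure: none — a single pitch is sustained while the chords change around it, passing through harmonies that do not contain it.
No melodic motion at all; the dissonance is created entirely by the moving harmonies against the stationary note — a pedal tone (pedal point).

Pedal tone.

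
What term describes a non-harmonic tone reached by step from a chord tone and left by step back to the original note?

Neighbor tone.

Approach: by step. Departure: by step in the opposite direction, back to the starting pitch.
Stepwise on both sides but reversing to return to the same chord tone — a neighbor tone. (Had it continued onward in the same direction it would be a passing tone instead.)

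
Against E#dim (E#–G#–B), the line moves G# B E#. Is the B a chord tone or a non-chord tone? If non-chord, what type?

Chord tone (the fifth of E# diminished triad).

E# diminished triad contains E#, G#, B; B is the fifth, so it is a chord tone.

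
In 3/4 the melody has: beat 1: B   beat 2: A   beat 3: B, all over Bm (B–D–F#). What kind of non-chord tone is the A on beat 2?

Lower neighbor tone.

The harmony at that moment is B minor triad (B, D, F#); A is not a chord tone.
It is approached by step down from B and left by step up to B.
Step away and step back to the same note — a neighbor tone (lower neighbor).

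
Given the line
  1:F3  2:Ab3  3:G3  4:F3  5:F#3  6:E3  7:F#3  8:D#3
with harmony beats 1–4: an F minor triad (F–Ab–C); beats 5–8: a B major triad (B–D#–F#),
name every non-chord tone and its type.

G3 (beat 3) — passing tone; E3 (beat 6) — neighbor tone.

The harmony at that moment is F minor triad (F, Ab, C); G3 is not a chord tone.
It is approached by step down from Ab3 and left by step down to F3.
Step in, step out in the same direction — a passing tone.
The harmony at that moment is B major triad (B, D#, F#); E3 is not a chord tone.
It is approached by step down from F#3 and left by step up to F#3.
Step away and step back to the same note — a neighbor tone (lower neighbor).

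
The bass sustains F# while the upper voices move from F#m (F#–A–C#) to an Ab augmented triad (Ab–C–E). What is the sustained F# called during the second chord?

The harmony at that moment is Ab augmented triad (Ab, C, E); F# is not a chord tone.
It is held over (the same pitch as the preceding F#) and then sustained as the same pitch into the next harmony.
Sustained through a change of harmony — a pedal tone.

Pedal tone (pedal point).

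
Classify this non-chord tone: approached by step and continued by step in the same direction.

Passing tone.

Approach: by step. Departure: by step, continuing in the same direction.
Stepwise on both sides with no change of direction means the note fills in the space between two different chord tones — a passing tone. (Had it turned back to its starting note it would be a neighbor tone instead.)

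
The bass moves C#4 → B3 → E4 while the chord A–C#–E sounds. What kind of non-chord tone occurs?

The harmony at that moment is A major triad (A, C#, E); B3 is not a chord tone.
It is approached by step down from C#4 and left by leap up to E4.
Step in, leap out — an escape tone.

B3 is an escape tone.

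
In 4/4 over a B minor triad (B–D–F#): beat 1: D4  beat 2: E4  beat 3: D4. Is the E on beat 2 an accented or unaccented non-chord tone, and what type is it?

Unaccented neighbor tone.

The harmony at that moment is B minor triad (B, D, F#); E4 is not a chord tone.
It is approached by step up from D4 and left by step down to D4.
Step away and step back to the same note — a neighbor tone (upper neighbor).
It falls on a weak beat, so it is unaccented.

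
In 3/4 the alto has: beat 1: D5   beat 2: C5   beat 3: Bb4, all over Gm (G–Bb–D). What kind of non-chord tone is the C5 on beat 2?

The harmony at that moment is G minor triad (G, Bb, D); C5 is not a chord tone.
It is approached by step down from D5 and left by step down to Bb4.
Step in, step out in the same direction — a passing tone.

Passing tone.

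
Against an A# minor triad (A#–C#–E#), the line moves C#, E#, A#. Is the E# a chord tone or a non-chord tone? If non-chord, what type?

Chord tone (the fifth of A# minor triad).

A# minor triad contains A#, C#, E#; E# is the fifth, so it is a chord tone.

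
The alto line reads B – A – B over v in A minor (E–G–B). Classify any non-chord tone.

A is a neighbor tone.

The harmony at that moment is E minor triad (E, G, B); A is not a chord tone.
It is approached by step down from B and left by step up to B.
Step away and step back to the same note — a neighbor tone (lower neighbor).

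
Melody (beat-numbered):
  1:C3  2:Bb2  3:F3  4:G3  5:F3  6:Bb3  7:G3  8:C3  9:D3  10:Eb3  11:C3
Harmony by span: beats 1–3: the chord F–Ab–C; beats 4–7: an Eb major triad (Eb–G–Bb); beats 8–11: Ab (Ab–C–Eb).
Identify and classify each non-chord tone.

The harmony at that moment is F minor triad (F, Ab, C); Bb2 is not a chord tone.
It is approached by step down from C3 and left by leap up to F3.
Step in, leap out — an escape tone.
The harmony at that moment is Eb major triad (Eb, G, Bb); F3 is not a chord tone.
It is approached by step down from G3 and left by leap up to Bb3.
Step in, leap out — an escape tone.
The harmony at that moment is Ab major triad (Ab, C, Eb); D3 is not a chord tone.
It is approached by step up from C3 and left by step up to Eb3.
Step in, step out in the same direction — a passing tone.

Bb2 (beat 2) — escape tone; F3 (beat 5) — escape tone; D3 (beat 9) — passing tone.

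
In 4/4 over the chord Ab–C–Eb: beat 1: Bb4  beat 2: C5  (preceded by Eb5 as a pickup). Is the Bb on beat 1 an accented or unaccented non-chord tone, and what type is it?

Accented appoggiatura.

The harmony at that moment is Ab major triad (Ab, C, Eb); Bb4 is not a chord tone.
It is approached by leap down from Eb5 and left by step up to C5.
Leap in, step out — an appoggiatura.
It falls on the downbeat, so it is accented.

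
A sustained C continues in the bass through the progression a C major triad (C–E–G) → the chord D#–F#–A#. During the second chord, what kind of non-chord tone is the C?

The harmony at that moment is D# minor triad (D#, F#, A#); C is not a chord tone.
It is held over (the same pitch as the preceding C) and then sustained as the same pitch into the next harmony.
Sustained through a change of harmony — a pedal tone.

Pedal tone (pedal point).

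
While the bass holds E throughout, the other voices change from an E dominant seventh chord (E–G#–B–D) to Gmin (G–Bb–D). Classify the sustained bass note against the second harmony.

Pedal tone (pedal point).

The harmony at that moment is G minor triad (G, Bb, D); E is not a chord tone.
It is held over (the same pitch as the preceding E) and then sustained as the same pitch into the next harmony.
Sustained through a change of harmony — a pedal tone.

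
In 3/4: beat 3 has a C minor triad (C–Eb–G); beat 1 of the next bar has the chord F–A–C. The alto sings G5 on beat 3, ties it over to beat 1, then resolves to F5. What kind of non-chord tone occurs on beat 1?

Suspension.

The harmony at that moment is F major triad (F, A, C); G5 is not a chord tone.
It is held over (the same pitch as the preceding G5) and left by step down to F5.
Held over from the previous chord and resolving down by step — a suspension.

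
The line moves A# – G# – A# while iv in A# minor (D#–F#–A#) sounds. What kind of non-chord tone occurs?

The harmony at that moment is D# minor triad (D#, F#, A#); G# is not a chord tone.
It is approached by step down from A# and left by step up to A#.
Step away and step back to the same note — a neighbor tone (lower neighbor).

G# is a neighbor tone.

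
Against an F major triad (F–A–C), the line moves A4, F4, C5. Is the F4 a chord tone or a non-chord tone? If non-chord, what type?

F major triad contains F, A, C; F is the root, so it is a chord tone.

Chord tone (the root of F major triad).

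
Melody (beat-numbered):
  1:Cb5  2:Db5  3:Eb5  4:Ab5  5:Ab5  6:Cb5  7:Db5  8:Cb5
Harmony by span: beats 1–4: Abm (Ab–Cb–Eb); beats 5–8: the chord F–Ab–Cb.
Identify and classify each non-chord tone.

Db5 (beat 2) — passing tone; Db5 (beat 7) — neighbor tone.

The harmony at that moment is Ab minor triad (Ab, Cb, Eb); Db5 is not a chord tone.
It is approached by step up from Cb5 and left by step up to Eb5.
Step in, step out in the same direction — a passing tone.
The harmony at that moment is F diminished triad (F, Ab, Cb); Db5 is not a chord tone.
It is approached by step up from Cb5 and left by step down to Cb5.
Step away and step back to the same note — a neighbor tone (upper neighbor).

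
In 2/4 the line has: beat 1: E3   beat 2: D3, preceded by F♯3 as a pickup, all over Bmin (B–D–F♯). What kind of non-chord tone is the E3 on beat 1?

The harmony at that moment is B minor triad (B, D, F♯); E3 is not a chord tone.
It is approached by step down from F♯3 and left by step down to D3.
Step in, step out in the same direction — a passing tone.

Passing tone.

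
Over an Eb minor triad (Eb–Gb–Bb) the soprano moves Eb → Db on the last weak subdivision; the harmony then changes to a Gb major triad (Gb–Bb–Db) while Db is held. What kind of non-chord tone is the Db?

Db is an anticipation.

The harmony at that moment is Eb minor triad (Eb, Gb, Bb); Db is not a chord tone.
It is approached by step down from Eb and then sustained as the same pitch into the next harmony.
Arriving early and becoming a chord tone when the harmony changes — an anticipation.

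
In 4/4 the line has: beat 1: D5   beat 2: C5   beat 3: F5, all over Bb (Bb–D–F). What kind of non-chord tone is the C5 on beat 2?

Escape tone.

The harmony at that moment is Bb major triad (Bb, D, F); C5 is not a chord tone.
It is approached by step down from D5 and left by leap up to F5.
Step in, leap out, on a weak beat — an escape tone.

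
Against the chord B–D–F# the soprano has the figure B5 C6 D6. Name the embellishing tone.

The harmony at that moment is B minor triad (B, D, F#); C6 is not a chord tone.
It is approached by step up from B5 and left by step up to D6.
Step in, step out in the same direction — a passing tone.

C6 is a passing tone.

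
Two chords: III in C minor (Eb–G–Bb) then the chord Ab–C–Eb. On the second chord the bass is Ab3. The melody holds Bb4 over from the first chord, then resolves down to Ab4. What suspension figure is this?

9–8 suspension.

At the second chord the bass is Ab3. The suspended Bb4 lies a ninth above the bass; after resolving down by step to Ab4, the interval above the bass becomes an octave.
Suspension figures are named by those two intervals: 9–8.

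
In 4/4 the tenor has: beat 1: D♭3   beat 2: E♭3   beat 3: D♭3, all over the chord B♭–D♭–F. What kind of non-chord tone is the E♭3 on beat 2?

The harmony at that moment is B♭ minor triad (B♭, D♭, F); E♭3 is not a chord tone.
It is approached by step up from D♭3 and left by step down to D♭3.
Step away and step back to the same note — a neighbor tone (upper neighbor).

Upper neighbor tone.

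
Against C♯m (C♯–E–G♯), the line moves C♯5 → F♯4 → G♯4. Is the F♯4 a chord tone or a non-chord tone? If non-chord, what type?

The harmony at that moment is C♯ minor triad (C♯, E, G♯); F♯4 is not a chord tone.
It is approached by leap down from C♯5 and left by step up to G♯4.
Leap in, step out — an appoggiatura.

Non-chord tone — an appoggiatura.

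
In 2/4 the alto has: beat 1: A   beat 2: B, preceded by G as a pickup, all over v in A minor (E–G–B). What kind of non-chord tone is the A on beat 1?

The harmony at that moment is E minor triad (E, G, B); A is not a chord tone.
It is approached by step up from G and left by step up to B.
Step in, step out in the same direction — a passing tone.

Passing tone.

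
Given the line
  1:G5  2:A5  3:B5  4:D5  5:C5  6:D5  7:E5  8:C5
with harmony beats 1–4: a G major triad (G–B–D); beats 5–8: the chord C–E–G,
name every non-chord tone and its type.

A5 (beat 2) — passing tone; D5 (beat 6) — passing tone.

The harmony at that moment is G major triad (G, B, D); A5 is not a chord tone.
It is approached by step up from G5 and left by step up to B5.
Step in, step out in the same direction — a passing tone.
The harmony at that moment is C major triad (C, E, G); D5 is not a chord tone.
It is approached by step up from C5 and left by step up to E5.
Step in, step out in the same direction — a passing tone.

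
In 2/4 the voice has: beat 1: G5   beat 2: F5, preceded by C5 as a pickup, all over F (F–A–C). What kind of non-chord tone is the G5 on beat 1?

The harmony at that moment is F major triad (F, A, C); G5 is not a chord tone.
It is approached by leap up from C5 and left by step down to F5.
Leap in, step out, metrically accented — an appoggiatura.

Appoggiatura.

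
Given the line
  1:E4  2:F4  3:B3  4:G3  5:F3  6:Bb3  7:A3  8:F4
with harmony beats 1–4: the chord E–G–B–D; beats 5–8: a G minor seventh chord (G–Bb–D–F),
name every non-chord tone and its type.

F4 (beat 2) — escape tone; A3 (beat 7) — escape tone.

The harmony at that moment is E minor seventh chord (E, G, B, D); F4 is not a chord tone.
It is approached by step up from E4 and left by leap down to B3.
Step in, leap out — an escape tone.
The harmony at that moment is G minor seventh chord (G, Bb, D, F); A3 is not a chord tone.
It is approached by step down from Bb3 and left by leap up to F4.
Step in, leap out — an escape tone.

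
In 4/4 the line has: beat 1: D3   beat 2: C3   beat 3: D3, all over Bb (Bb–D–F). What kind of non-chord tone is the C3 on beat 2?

Lower neighbor tone.

The harmony at that moment is Bb major triad (Bb, D, F); C3 is not a chord tone.
It is approached by step down from D3 and left by step up to D3.
Step away and step back to the same note — a neighbor tone (lower neighbor).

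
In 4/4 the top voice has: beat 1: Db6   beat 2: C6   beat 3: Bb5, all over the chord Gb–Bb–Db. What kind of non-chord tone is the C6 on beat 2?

Passing tone.

The harmony at that moment is Gb major triad (Gb, Bb, Db); C6 is not a chord tone.
It is approached by step down from Db6 and left by step down to Bb5.
Step in, step out in the same direction — a passing tone.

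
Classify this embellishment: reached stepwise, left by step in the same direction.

Passing tone.

Approach: by step. Departure: by step, continuing in the same direction.
Stepwise on both sides with no change of direction means the note fills in the space between two different chord tones — a passing tone. (Had it turned back to its starting note it would be a neighbor tone instead.)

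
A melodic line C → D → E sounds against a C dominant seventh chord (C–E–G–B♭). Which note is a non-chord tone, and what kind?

The harmony at that moment is C dominant seventh chord (C, E, G, B♭); D is not a chord tone.
It is approached by step up from C and left by step up to E.
Step in, step out in the same direction — a passing tone.

D is a passing tone.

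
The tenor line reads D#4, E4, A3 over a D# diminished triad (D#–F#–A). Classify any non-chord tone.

The harmony at that moment is D# diminished triad (D#, F#, A); E4 is not a chord tone.
It is approached by step up from D#4 and left by leap down to A3.
Step in, leap out — an escape tone.

E4 is an escape tone.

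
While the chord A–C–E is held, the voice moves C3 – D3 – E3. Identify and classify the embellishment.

D3 is a passing tone.

The harmony at that moment is A minor triad (A, C, E); D3 is not a chord tone.
It is approached by step up from C3 and left by step up to E3.
Step in, step out in the same direction — a passing tone.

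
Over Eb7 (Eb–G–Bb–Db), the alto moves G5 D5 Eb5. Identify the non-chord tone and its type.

D5 is an appoggiatura.

The harmony at that moment is Eb dominant seventh chord (Eb, G, Bb, Db); D5 is not a chord tone.
It is approached by leap down from G5 and left by step up to Eb5.
Leap in, step out — an appoggiatura.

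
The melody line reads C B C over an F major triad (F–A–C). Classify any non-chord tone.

B is a neighbor tone.

The harmony at that moment is F major triad (F, A, C); B is not a chord tone.
It is approached by step down from C and left by step up to C.
Step away and step back to the same note — a neighbor tone (lower neighbor).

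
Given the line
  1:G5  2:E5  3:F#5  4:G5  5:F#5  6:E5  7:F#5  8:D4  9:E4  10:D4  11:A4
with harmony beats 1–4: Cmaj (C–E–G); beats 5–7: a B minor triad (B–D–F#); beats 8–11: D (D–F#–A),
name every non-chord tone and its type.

The harmony at that moment is C major triad (C, E, G); F#5 is not a chord tone.
It is approached by step up from E5 and left by step up to G5.
Step in, step out in the same direction — a passing tone.
The harmony at that moment is B minor triad (B, D, F#); E5 is not a chord tone.
It is approached by step down from F#5 and left by step up to F#5.
Step away and step back to the same note — a neighbor tone (lower neighbor).
The harmony at that moment is D major triad (D, F#, A); E4 is not a chord tone.
It is approached by step up from D4 and left by step down to D4.
Step away and step back to the same note — a neighbor tone (upper neighbor).

F#5 (beat 3) — passing tone; E5 (beat 6) — neighbor tone; E4 (beat 9) — neighbor tone.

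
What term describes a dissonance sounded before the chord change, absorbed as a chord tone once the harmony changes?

Approach: ahead of the chord change (typically by step), so it is dissonant against the current harmony. Departure: none — the same pitch is restated or held and is a chord tone of the new harmony.
Dissonant first, consonant once the harmony catches up: the note simply arrives early — an anticipation. (The reverse timing, consonant first and dissonant after the change, would be a suspension or retardation.)

Anticipation.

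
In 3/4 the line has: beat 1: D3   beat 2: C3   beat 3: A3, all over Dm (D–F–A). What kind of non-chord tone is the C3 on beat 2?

The harmony at that moment is D minor triad (D, F, A); C3 is not a chord tone.
It is approached by step down from D3 and left by leap up to A3.
Step in, leap out, on a weak beat — an escape tone.

Escape tone.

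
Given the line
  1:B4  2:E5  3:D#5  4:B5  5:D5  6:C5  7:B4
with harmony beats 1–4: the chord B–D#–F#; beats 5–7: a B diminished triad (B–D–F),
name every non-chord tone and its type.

The harmony at that moment is B major triad (B, D#, F#); E5 is not a chord tone.
It is approached by leap up from B4 and left by step down to D#5.
Leap in, step out — an appoggiatura.
The harmony at that moment is B diminished triad (B, D, F); C5 is not a chord tone.
It is approached by step down from D5 and left by step down to B4.
Step in, step out in the same direction — a passing tone.

E5 (beat 2) — appoggiatura; C5 (beat 6) — passing tone.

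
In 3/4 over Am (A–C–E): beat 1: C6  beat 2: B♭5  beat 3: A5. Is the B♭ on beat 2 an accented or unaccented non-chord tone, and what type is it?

The harmony at that moment is A minor triad (A, C, E); B♭5 is not a chord tone.
It is approached by step down from C6 and left by step down to A5.
Step in, step out in the same direction — a passing tone.
It falls on a weak beat, so it is unaccented.

Unaccented passing tone.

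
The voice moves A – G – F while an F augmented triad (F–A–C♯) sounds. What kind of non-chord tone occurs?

G is a passing tone.

The harmony at that moment is F augmented triad (F, A, C♯); G is not a chord tone.
It is approached by step down from A and left by step down to F.
Step in, step out in the same direction — a passing tone.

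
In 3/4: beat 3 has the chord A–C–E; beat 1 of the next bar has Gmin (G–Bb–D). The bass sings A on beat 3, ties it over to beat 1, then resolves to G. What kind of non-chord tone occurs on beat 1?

Suspension.

The harmony at that moment is G minor triad (G, Bb, D); A is not a chord tone.
It is held over (the same pitch as the preceding A) and left by step down to G.
Held over from the previous chord and resolving down by step — a suspension.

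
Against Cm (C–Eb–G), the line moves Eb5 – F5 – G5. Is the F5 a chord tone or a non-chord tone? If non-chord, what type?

Non-chord tone — a passing tone.

The harmony at that moment is C minor triad (C, Eb, G); F5 is not a chord tone.
It is approached by step up from Eb5 and left by step up to G5.
Step in, step out in the same direction — a passing tone.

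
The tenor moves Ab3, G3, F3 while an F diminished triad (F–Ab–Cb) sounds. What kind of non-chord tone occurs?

G3 is a passing tone.

The harmony at that moment is F diminished triad (F, Ab, Cb); G3 is not a chord tone.
It is approached by step down from Ab3 and left by step down to F3.
Step in, step out in the same direction — a passing tone.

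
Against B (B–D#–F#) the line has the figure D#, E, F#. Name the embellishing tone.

The harmony at that moment is B major triad (B, D#, F#); E is not a chord tone.
It is approached by step up from D# and left by step up to F#.
Step in, step out in the same direction — a passing tone.

E is a passing tone.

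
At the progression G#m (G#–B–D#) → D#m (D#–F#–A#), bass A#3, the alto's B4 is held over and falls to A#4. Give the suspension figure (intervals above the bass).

9–8 suspension.

At the second chord the bass is A#3. The suspended B4 lies a ninth above the bass; after resolving down by step to A#4, the interval above the bass becomes an octave.
Suspension figures are named by those two intervals: 9–8.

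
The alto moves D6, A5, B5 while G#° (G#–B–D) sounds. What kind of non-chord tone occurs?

A5 is an appoggiatura.

The harmony at that moment is G# diminished triad (G#, B, D); A5 is not a chord tone.
It is approached by leap down from D6 and left by step up to B5.
Leap in, step out — an appoggiatura.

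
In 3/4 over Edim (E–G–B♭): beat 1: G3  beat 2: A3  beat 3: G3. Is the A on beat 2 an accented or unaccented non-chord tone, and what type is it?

The harmony at that moment is E diminished triad (E, G, B♭); A3 is not a chord tone.
It is approached by step up from G3 and left by step down to G3.
Step away and step back to the same note — a neighbor tone (upper neighbor).
It falls on a weak beat, so it is unaccented.

Unaccented neighbor tone.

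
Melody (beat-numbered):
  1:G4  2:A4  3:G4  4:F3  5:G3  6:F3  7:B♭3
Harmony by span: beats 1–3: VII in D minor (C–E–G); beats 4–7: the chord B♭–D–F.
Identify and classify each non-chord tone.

The harmony at that moment is C major triad (C, E, G); A4 is not a chord tone.
It is approached by step up from G4 and left by step down to G4.
Step away and step back to the same note — a neighbor tone (upper neighbor).
The harmony at that moment is B♭ major triad (B♭, D, F); G3 is not a chord tone.
It is approached by step up from F3 and left by step down to F3.
Step away and step back to the same note — a neighbor tone (upper neighbor).

A4 (beat 2) — neighbor tone; G3 (beat 5) — neighbor tone.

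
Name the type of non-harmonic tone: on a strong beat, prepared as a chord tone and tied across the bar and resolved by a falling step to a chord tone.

Suspension.

Approach: by preparation — the pitch is first a chord tone, then held (tied or repeated) while the harmony changes under it. Departure: down by step. Metric position: strong.
A prepared dissonance that resolves downward by step — a suspension. (The same figure resolving upward would be a retardation.)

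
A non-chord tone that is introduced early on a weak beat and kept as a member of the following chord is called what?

Anticipation.

Approach: ahead of the chord change (typically by step), so it is dissonant against the current harmony. Departure: none — the same pitch is restated or held and is a chord tone of the new harmony.
Dissonant first, consonant once the harmony catches up: the note simply arrives early — an anticipation. (The reverse timing, consonant first and dissonant after the change, would be a suspension or retardation.)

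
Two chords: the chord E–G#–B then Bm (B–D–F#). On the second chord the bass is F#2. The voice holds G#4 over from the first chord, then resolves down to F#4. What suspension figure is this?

At the second chord the bass is F#2. The suspended G#4 lies a ninth above the bass; after resolving down by step to F#4, the interval above the bass becomes an octave.
Suspension figures are named by those two intervals: 9–8.

9–8 suspension.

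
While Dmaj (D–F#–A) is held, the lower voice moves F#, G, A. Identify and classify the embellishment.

The harmony at that moment is D major triad (D, F#, A); G is not a chord tone.
It is approached by step up from F# and left by step up to A.
Step in, step out in the same direction — a passing tone.

G is a passing tone.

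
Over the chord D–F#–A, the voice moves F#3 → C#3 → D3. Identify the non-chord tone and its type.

The harmony at that moment is D major triad (D, F#, A); C#3 is not a chord tone.
It is approached by leap down from F#3 and left by step up to D3.
Leap in, step out — an appoggiatura.

C#3 is an appoggiatura.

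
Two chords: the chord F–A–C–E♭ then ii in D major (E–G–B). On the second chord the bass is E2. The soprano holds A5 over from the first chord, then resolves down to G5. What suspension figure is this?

At the second chord the bass is E2. The suspended A5 lies a fourth above the bass; after resolving down by step to G5, the interval above the bass becomes a third.
Suspension figures are named by those two intervals: 4–3.

4–3 suspension.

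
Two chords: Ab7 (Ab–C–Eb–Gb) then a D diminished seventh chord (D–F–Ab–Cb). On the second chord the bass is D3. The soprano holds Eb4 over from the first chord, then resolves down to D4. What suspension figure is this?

9–8 suspension.

At the second chord the bass is D3. The suspended Eb4 lies a ninth above the bass; after resolving down by step to D4, the interval above the bass becomes an octave.
Suspension figures are named by those two intervals: 9–8.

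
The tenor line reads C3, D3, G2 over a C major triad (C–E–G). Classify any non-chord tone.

D3 is an escape tone.

The harmony at that moment is C major triad (C, E, G); D3 is not a chord tone.
It is approached by step up from C3 and left by leap down to G2.
Step in, leap out — an escape tone.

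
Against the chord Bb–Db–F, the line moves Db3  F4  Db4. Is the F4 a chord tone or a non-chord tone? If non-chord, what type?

Chord tone (the fifth of Bb minor triad).

Bb minor triad contains Bb, Db, F; F is the fifth, so it is a chord tone.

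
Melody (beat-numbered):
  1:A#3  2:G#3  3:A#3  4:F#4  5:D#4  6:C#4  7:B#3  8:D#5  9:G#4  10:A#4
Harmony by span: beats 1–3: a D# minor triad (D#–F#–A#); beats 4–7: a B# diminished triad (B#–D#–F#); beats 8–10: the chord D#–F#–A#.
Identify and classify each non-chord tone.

G#3 (beat 2) — neighbor tone; C#4 (beat 6) — passing tone; G#4 (beat 9) — appoggiatura.

The harmony at that moment is D# minor triad (D#, F#, A#); G#3 is not a chord tone.
It is approached by step down from A#3 and left by step up to A#3.
Step away and step back to the same note — a neighbor tone (lower neighbor).
The harmony at that moment is B# diminished triad (B#, D#, F#); C#4 is not a chord tone.
It is approached by step down from D#4 and left by step down to B#3.
Step in, step out in the same direction — a passing tone.
The harmony at that moment is D# minor triad (D#, F#, A#); G#4 is not a chord tone.
It is approached by leap down from D#5 and left by step up to A#4.
Leap in, step out — an appoggiatura.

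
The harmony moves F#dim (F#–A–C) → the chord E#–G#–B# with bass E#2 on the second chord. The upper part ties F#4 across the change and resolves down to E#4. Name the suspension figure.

9–8 suspension.

At the second chord the bass is E#2. The suspended F#4 lies a ninth above the bass; after resolving down by step to E#4, the interval above the bass becomes an octave.
Suspension figures are named by those two intervals: 9–8.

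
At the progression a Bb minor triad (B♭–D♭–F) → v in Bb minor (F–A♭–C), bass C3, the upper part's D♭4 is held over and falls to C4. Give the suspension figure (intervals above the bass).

9–8 suspension.

At the second chord the bass is C3. The suspended D♭4 lies a ninth above the bass; after resolving down by step to C4, the interval above the bass becomes an octave.
Suspension figures are named by those two intervals: 9–8.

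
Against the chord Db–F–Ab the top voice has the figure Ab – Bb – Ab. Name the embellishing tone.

Bb is a neighbor tone.

The harmony at that moment is Db major triad (Db, F, Ab); Bb is not a chord tone.
It is approached by step up from Ab and left by step down to Ab.
Step away and step back to the same note — a neighbor tone (upper neighbor).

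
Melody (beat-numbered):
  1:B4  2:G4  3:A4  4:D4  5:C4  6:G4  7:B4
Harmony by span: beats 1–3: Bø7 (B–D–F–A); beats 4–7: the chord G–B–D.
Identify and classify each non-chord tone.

G4 (beat 2) — appoggiatura; C4 (beat 5) — escape tone.

The harmony at that moment is B half-diminished seventh chord (B, D, F, A); G4 is not a chord tone.
It is approached by leap down from B4 and left by step up to A4.
Leap in, step out — an appoggiatura.
The harmony at that moment is G major triad (G, B, D); C4 is not a chord tone.
It is approached by step down from D4 and left by leap up to G4.
Step in, leap out — an escape tone.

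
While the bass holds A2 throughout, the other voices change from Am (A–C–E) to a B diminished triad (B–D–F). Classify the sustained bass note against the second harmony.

The harmony at that moment is B diminished triad (B, D, F); A2 is not a chord tone.
It is held over (the same pitch as the preceding A2) and then sustained as the same pitch into the next harmony.
Sustained through a change of harmony — a pedal tone.

Pedal tone (pedal point).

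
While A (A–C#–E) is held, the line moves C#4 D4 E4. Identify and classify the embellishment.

D4 is a passing tone.

The harmony at that moment is A major triad (A, C#, E); D4 is not a chord tone.
It is approached by step up from C#4 and left by step up to E4.
Step in, step out in the same direction — a passing tone.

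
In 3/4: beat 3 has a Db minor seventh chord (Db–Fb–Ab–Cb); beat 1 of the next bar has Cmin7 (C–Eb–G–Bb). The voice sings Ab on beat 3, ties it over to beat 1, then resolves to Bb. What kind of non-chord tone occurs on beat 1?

Retardation.

The harmony at that moment is C minor seventh chord (C, Eb, G, Bb); Ab is not a chord tone.
It is held over (the same pitch as the preceding Ab) and left by step up to Bb.
Held over from the previous chord and resolving up by step — a retardation.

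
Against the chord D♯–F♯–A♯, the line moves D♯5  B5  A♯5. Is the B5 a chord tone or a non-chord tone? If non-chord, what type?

Non-chord tone — an appoggiatura.

The harmony at that moment is D♯ minor triad (D♯, F♯, A♯); B5 is not a chord tone.
It is approached by leap up from D♯5 and left by step down to A♯5.
Leap in, step out — an appoggiatura.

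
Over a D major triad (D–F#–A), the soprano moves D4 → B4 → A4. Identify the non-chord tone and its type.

The harmony at that moment is D major triad (D, F#, A); B4 is not a chord tone.
It is approached by leap up from D4 and left by step down to A4.
Leap in, step out — an appoggiatura.

B4 is an appoggiatura.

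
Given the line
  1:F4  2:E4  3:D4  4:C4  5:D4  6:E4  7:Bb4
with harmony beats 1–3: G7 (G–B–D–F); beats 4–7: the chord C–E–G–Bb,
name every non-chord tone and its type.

The harmony at that moment is G dominant seventh chord (G, B, D, F); E4 is not a chord tone.
It is approached by step down from F4 and left by step down to D4.
Step in, step out in the same direction — a passing tone.
The harmony at that moment is C dominant seventh chord (C, E, G, Bb); D4 is not a chord tone.
It is approached by step up from C4 and left by step up to E4.
Step in, step out in the same direction — a passing tone.

E4 (beat 2) — passing tone; D4 (beat 5) — passing tone.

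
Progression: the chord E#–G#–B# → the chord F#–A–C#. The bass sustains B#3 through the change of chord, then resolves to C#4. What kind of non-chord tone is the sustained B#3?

B#3 is a retardation.

The harmony at that moment is F# minor triad (F#, A, C#); B#3 is not a chord tone.
It is held over (the same pitch as the preceding B#3) and left by step up to C#4.
Held over from the previous chord and resolving up by step — a retardation.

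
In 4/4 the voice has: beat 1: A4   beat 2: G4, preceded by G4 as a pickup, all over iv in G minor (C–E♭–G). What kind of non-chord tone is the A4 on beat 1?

The harmony at that moment is C minor triad (C, E♭, G); A4 is not a chord tone.
It is approached by step up from G4 and left by step down to G4.
Step away and step back to the same note — a neighbor tone (upper neighbor).

Upper neighbor tone.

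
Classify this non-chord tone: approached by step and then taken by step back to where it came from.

Approach: by step. Departure: by step in the opposite direction, back to the starting pitch.
Stepwise on both sides but reversing to return to the same chord tone — a neighbor tone. (Had it continued onward in the same direction it would be a passing tone instead.)

Neighbor tone.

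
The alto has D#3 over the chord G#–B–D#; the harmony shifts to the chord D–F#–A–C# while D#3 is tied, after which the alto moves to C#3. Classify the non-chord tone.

D#3 is a suspension.

The harmony at that moment is D major seventh chord (D, F#, A, C#); D#3 is not a chord tone.
It is held over (the same pitch as the preceding D#3) and left by step down to C#3.
Held over from the previous chord and resolving down by step — a suspension.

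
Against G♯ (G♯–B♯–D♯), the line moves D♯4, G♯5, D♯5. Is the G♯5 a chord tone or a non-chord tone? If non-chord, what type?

G# major triad contains G♯, B♯, D♯; G♯ is the root, so it is a chord tone.

Chord tone (the root of G# major triad).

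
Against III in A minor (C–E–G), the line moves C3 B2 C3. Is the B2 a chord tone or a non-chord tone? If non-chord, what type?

The harmony at that moment is C major triad (C, E, G); B2 is not a chord tone.
It is approached by step down from C3 and left by step up to C3.
Step away and step back to the same note — a neighbor tone (lower neighbor).

Non-chord tone — a neighbor tone.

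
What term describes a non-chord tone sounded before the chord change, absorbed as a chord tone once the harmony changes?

Approach: ahead of the chord change (typically by step), so it is dissonant against the current harmony. Departure: none — the same pitch is restated or held and is a chord tone of the new harmony.
Dissonant first, consonant once the harmony catches up: the note simply arrives early — an anticipation. (The reverse timing, consonant first and dissonant after the change, would be a suspension or retardation.)

Anticipation.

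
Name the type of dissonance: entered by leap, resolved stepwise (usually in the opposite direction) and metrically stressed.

Approach: by leap. Departure: by step. Metric position: strong.
Leap in, step out, in a metrically strong position — an appoggiatura. (It is the mirror image of the escape tone, which steps in and leaps out from a weak position.)

Appoggiatura.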